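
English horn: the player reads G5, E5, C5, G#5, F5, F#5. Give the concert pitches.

C5 A4 F4 C#5 Bb4 B4

The English horn sounds a perfect fifth below written, so transpose each written note down a perfect fifth.
G5 -> C5
E5 -> A4
C5 -> F4
G#5 -> C#5
F5 -> Bb4
F#5 -> B4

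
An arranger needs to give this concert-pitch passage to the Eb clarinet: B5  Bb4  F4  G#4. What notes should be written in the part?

G#5 G4 D4 E#4

The Eb clarinet sounds a minor third above written, so the written part must be a minor third below concert — transpose each note down.
B5 to G#5
Bb4 to G4
F4 to D4
G#4 to E#4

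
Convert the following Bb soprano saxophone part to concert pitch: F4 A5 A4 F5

The Bb soprano saxophone sounds a major second below written, so transpose each written note down a major second.
F4 → Eb4
A5 → G5
A4 → G4
F5 → Eb5

Eb4 G5 G4 Eb5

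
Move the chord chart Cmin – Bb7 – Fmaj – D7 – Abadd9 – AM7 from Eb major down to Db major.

Bbmin Ab7 Ebmaj C7 Gbadd9 GM7

Eb major down to Db major is a major second; each chord root moves by that interval while the quality stays the same.
Cmin: root C down a major second → Bb, giving Bbmin.
Bb7: root Bb down a major second → Ab, giving Ab7.
Fmaj: root F down a major second → Eb, giving Ebmaj.
D7: root D down a major second → C, giving C7.
Abadd9: root Ab down a major second → Gb, giving Gbadd9.
AM7: root A down a major second → G, giving GM7.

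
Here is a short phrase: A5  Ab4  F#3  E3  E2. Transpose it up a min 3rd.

A minor third up from A5 gives C6.
Ab4: a third up reaches C, and 3 semitones makes it Cb5.
F#3 up a minor third is A3.
E3: a third up reaches G, and 3 semitones makes it G3.
A minor third up from E2 gives G2.

C6 Cb5 A3 G3 G2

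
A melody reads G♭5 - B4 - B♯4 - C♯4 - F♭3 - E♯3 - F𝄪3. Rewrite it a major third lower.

Ebb5 G4 G#4 A3 Dbb3 C#3 D#3

A major third down from Gb5 gives Ebb5.
B4 down a major third is G4.
B#4: a third down reaches G, and 4 semitones makes it G#4.
A major third down from C#4 gives A3.
Fb3 down a major third is Dbb3.
E#3 down a major third is C#3.
A major third down from F##3 gives D#3.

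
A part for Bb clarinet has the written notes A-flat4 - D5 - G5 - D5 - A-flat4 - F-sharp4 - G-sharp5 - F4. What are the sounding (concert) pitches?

Written C4 on the Bb clarinet sounds as Bb3, a major second lower; apply that shift to every note.
Ab4 → Gb4
D5 → C5
G5 → F5
D5 → C5
Ab4 → Gb4
F#4 → E4
G#5 → F#5
F4 → Eb4

Gb4 C5 F5 C5 Gb4 E4 F#5 Eb4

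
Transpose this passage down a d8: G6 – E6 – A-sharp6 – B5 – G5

G#5 E#5 A##5 B#4 G#4

G6: an octave down reaches G, and 11 semitones makes it G#5.
E6: an octave down reaches E, and 11 semitones makes it E#5.
A#6 down a diminished octave is A##5.
A diminished octave down from B5 gives B#4.
G5: an octave down reaches G, and 11 semitones makes it G#4.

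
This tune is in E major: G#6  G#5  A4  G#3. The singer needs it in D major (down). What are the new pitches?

F#6 F#5 G4 F#3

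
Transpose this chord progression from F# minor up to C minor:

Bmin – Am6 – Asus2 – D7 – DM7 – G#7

F# minor up to C minor is a diminished fifth; each chord root moves by that interval while the quality stays the same.
Bmin: root B up a diminished fifth → F, giving Fmin.
Am6: root A up a diminished fifth → Eb, giving Ebm6.
Asus2: root A up a diminished fifth → Eb, giving Ebsus2.
D7: root D up a diminished fifth → Ab, giving Ab7.
DM7: root D up a diminished fifth → Ab, giving AbM7.
G#7: root G# up a diminished fifth → D, giving D7.

Fmin Ebm6 Ebsus2 Ab7 AbM7 D7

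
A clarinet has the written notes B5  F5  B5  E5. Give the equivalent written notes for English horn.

First find concert pitch: the A clarinet sounds a minor third below written, so B5 F5 B5 E5 sounds G#5 D5 G#5 C#5.
Then write for English horn: it sounds a perfect fifth below written, so the part must be a perfect fifth above concert.
G#5 → D#6
D5 → A5
G#5 → D#6
C#5 → G#5

D#6 A5 D#6 G#5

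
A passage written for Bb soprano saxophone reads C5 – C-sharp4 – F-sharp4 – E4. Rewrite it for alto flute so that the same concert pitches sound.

Eb5 E4 A4 G4

First find concert pitch: the Bb soprano saxophone sounds a major second below written, so C5 C-sharp4 F-sharp4 E4 sounds Bb4 B3 E4 D4.
Then write for alto flute: it sounds a perfect fourth below written, so the part must be a perfect fourth above concert.
Bb4 → Eb5
B3 → E4
E4 → A4
D4 → G4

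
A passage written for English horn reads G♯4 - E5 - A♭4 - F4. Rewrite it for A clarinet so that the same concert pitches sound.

E4 C5 Fb4 Db4

First find concert pitch: the English horn sounds a perfect fifth below written, so G♯4 E5 A♭4 F4 sounds C#4 A4 Db4 Bb3.
Then write for A clarinet: it sounds a minor third below written, so the part must be a minor third above concert.
C#4 → E4
A4 → C5
Db4 → Fb4
Bb3 → Db4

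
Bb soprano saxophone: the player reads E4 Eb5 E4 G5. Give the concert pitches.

D4 Db5 D4 F5

Written C4 on the Bb soprano saxophone sounds as Bb3, a major second lower; apply that shift to every note.
E4 gives D4
Eb5 gives Db5
E4 gives D4
G5 gives F5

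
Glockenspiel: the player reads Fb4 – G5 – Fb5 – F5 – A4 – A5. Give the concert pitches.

Fb6 G7 Fb7 F7 A6 A7

Written C4 on the glockenspiel sounds as C6, a perfect fifteenth higher; apply that shift to every note.
Fb4 to Fb6
G5 to G7
Fb5 to Fb7
F5 to F7
A4 to A6
A5 to A7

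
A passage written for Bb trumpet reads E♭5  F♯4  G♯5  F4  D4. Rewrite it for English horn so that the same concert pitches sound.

Ab5 B4 C#6 Bb4 G4

First find concert pitch: the Bb trumpet sounds a major second below written, so E♭5 F♯4 G♯5 F4 D4 sounds Db5 E4 F#5 Eb4 C4.
Then write for English horn: it sounds a perfect fifth below written, so the part must be a perfect fifth above concert.
Db5 → Ab5
E4 → B4
F#5 → C#6
Eb4 → Bb4
C4 → G4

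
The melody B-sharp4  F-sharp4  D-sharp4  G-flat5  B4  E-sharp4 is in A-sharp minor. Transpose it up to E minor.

F#5 C5 A4 Dbb6 F5 B4

From A-sharp up to E is a diminished fifth; apply that to each pitch.
B#4 → F#5
F#4 → C5
D#4 → A4
Gb5 → Dbb6
B4 → F5
E#4 → B4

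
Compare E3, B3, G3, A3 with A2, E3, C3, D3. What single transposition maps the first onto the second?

Take the first pair: E3 → A2. E to A spans 5 letter names, so the interval is some kind of fifth.
A2 to E3 is 7 semitones, which makes it a perfect fifth; the second version is lower, so the direction is down.
Checking another pair — A3 → D3 — gives the same interval.

down a perfect fifth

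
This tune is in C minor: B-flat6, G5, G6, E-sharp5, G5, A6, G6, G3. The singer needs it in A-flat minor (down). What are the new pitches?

Gb6 Eb5 Eb6 C#5 Eb5 F6 Eb6 Eb3

C minor to A-flat minor down is a major third, so every note moves down by that interval.
Bb6 becomes Gb6
G5 becomes Eb5
G6 becomes Eb6
E#5 becomes C#5
G5 becomes Eb5
A6 becomes F6
G6 becomes Eb6
G3 becomes Eb3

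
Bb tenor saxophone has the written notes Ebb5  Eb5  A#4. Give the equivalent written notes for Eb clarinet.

Bbb3 Bb3 E#3

First find concert pitch: the Bb tenor saxophone sounds a major ninth below written, so Ebb5 Eb5 A#4 sounds Dbb4 Db4 G#3.
Then write for Eb clarinet: it sounds a minor third above written, so the part must be a minor third below concert.
Dbb4 → Bbb3
Db4 → Bb3
G#3 → E#3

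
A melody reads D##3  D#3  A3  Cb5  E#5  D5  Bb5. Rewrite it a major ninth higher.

A major ninth up from D##3 gives E##4.
D#3 up a major ninth is E#4.
A major ninth up from A3 gives B4.
A major ninth up from Cb5 gives Db6.
E#5 up a major ninth is F##6.
A major ninth up from D5 gives E6.
A major ninth up from Bb5 gives C7.

E##4 E#4 B4 Db6 F##6 E6 C7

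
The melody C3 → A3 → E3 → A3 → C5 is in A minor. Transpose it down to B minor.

D2 B2 F#2 B2 D4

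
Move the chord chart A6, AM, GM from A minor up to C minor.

A minor up to C minor is a minor third; each chord root moves by that interval while the quality stays the same.
A6: root A up a minor third → C, giving C6.
AM: root A up a minor third → C, giving CM.
GM: root G up a minor third → Bb, giving BbM.

C6 CM BbM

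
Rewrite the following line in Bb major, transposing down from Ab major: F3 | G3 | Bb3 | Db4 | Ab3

G2 A2 C3 Eb3 Bb2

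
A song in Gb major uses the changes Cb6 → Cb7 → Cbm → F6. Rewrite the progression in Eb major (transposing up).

Ab6 Ab7 Abm D6

Gb major up to Eb major is a major sixth; each chord root moves by that interval while the quality stays the same.
Cb6: root Cb up a major sixth → Ab, giving Ab6.
Cb7: root Cb up a major sixth → Ab, giving Ab7.
Cbm: root Cb up a major sixth → Ab, giving Abm.
F6: root F up a major sixth → D, giving D6.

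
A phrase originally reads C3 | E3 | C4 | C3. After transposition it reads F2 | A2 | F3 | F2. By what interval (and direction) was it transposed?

down a perfect fifth

From C3 to F2 is 5 letter names — a fifth of some quality.
F2 to C3 is 7 semitones, which makes it a perfect fifth; the second version is lower, so the direction is down.
Checking another pair — C3 → F2 — gives the same interval.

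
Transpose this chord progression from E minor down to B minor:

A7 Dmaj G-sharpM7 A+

E7 Amaj D#M7 E+

E minor down to B minor is a perfect fourth; each chord root moves by that interval while the quality stays the same.
A7: root A down a perfect fourth → E, giving E7.
Dmaj: root D down a perfect fourth → A, giving Amaj.
G-sharpM7: root G-sharp down a perfect fourth → D#, giving D#M7.
A+: root A down a perfect fourth → E, giving E+.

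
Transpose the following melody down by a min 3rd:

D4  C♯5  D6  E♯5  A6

A minor third down from D4 gives B3.
C#5: a third down reaches A, and 3 semitones makes it A#4.
D6: a third down reaches B, and 3 semitones makes it B5.
E#5: a third down reaches C, and 3 semitones makes it C##5.
A6 down a minor third is F#6.

B3 A#4 B5 C##5 F#6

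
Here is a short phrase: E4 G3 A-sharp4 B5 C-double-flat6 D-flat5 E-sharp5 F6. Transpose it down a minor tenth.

E4 down a minor tenth is C#3.
G3 down a minor tenth is E2.
A minor tenth down from A#4 gives F##3.
B5 down a minor tenth is G#4.
A minor tenth down from Cbb6 gives Abb4.
Db5 down a minor tenth is Bb3.
E#5: a tenth down reaches C, and 15 semitones makes it C##4.
F6 down a minor tenth is D5.

C#3 E2 F##3 G#4 Abb4 Bb3 C##4 D5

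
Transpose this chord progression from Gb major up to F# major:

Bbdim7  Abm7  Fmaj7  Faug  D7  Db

A#dim7 G#m7 E#maj7 E#aug C##7 C#

Gb major up to F# major is an augmented seventh; each chord root moves by that interval while the quality stays the same.
Bbdim7: root Bb up an augmented seventh → A#, giving A#dim7.
Abm7: root Ab up an augmented seventh → G#, giving G#m7.
Fmaj7: root F up an augmented seventh → E#, giving E#maj7.
Faug: root F up an augmented seventh → E#, giving E#aug.
D7: root D up an augmented seventh → C##, giving C##7.
Db: root Db up an augmented seventh → C#, giving C#.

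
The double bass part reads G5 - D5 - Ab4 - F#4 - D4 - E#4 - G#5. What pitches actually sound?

The double bass sounds a perfect octave below written, so transpose each written note down a perfect octave.
G5 gives G4
D5 gives D4
Ab4 gives Ab3
F#4 gives F#3
D4 gives D3
E#4 gives E#3
G#5 gives G#4

G4 D4 Ab3 F#3 D3 E#3 G#4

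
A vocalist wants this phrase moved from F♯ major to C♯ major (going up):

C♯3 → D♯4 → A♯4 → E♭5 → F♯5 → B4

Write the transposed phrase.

G#3 A#4 E#5 Bb5 C#6 F#5

F♯ major to C♯ major up is a perfect fifth, so every note moves up by that interval.
C#3 gives G#3
D#4 gives A#4
A#4 gives E#5
Eb5 gives Bb5
F#5 gives C#6
B4 gives F#5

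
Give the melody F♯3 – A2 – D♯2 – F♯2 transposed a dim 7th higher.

Eb4 Gb3 C3 Eb3

F#3 -> Eb4
A2 -> Gb3
D#2 -> C3
F#2 -> Eb3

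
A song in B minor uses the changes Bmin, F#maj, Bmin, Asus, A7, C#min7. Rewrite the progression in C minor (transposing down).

Cmin Gmaj Cmin Bbsus Bb7 Dmin7

B minor down to C minor is a major seventh; each chord root moves by that interval while the quality stays the same.
Bmin: root B down a major seventh → C, giving Cmin.
F#maj: root F# down a major seventh → G, giving Gmaj.
Bmin: root B down a major seventh → C, giving Cmin.
Asus: root A down a major seventh → Bb, giving Bbsus.
A7: root A down a major seventh → Bb, giving Bb7.
C#min7: root C# down a major seventh → D, giving Dmin7.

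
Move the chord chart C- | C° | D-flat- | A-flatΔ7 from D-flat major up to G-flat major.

D-flat major up to G-flat major is a perfect fourth; each chord root moves by that interval while the quality stays the same.
C-: root C up a perfect fourth → F, giving F-.
C°: root C up a perfect fourth → F, giving F°.
D-flat-: root D-flat up a perfect fourth → Gb, giving Gb-.
A-flatΔ7: root A-flat up a perfect fourth → Db, giving DbΔ7.

F- F° Gb- DbΔ7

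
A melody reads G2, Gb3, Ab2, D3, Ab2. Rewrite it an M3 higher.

B2 Bb3 C3 F#3 C3

G2 -> B2
Gb3 -> Bb3
Ab2 -> C3
D3 -> F#3
Ab2 -> C3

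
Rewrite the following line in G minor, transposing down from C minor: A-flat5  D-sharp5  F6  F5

From C down to G is a perfect fourth; apply that to each pitch.
Ab5 becomes Eb5
D#5 becomes A#4
F6 becomes C6
F5 becomes C5

Eb5 A#4 C6 C5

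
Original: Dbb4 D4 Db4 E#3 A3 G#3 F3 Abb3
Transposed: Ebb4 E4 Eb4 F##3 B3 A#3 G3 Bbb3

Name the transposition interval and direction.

up a major second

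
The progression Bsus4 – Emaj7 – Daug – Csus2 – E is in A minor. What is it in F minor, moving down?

Gsus4 Cmaj7 Bbaug Absus2 C

A minor down to F minor is a major third; each chord root moves by that interval while the quality stays the same.
Bsus4: root B down a major third → G, giving Gsus4.
Emaj7: root E down a major third → C, giving Cmaj7.
Daug: root D down a major third → Bb, giving Bbaug.
Csus2: root C down a major third → Ab, giving Absus2.
E: root E down a major third → C, giving C.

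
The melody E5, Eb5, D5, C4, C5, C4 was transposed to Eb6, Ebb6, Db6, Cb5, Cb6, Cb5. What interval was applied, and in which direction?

up a diminished octave

Take the first pair: E5 → Eb6. E to E spans 8 letter names, so the interval is some kind of octave.
E5 to Eb6 is 11 semitones, which makes it a diminished octave; the second version is higher, so the direction is up.
Checking another pair — C4 → Cb5 — gives the same interval.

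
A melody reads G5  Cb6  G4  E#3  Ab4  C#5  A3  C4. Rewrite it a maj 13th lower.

Bb3 Ebb4 Bb2 G#1 Cb3 E3 C2 Eb2

G5 to Bb3
Cb6 to Ebb4
G4 to Bb2
E#3 to G#1
Ab4 to Cb3
C#5 to E3
A3 to C2
C4 to Eb2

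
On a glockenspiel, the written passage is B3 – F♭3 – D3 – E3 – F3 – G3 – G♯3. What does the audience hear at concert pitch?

B5 Fb5 D5 E5 F5 G5 G#5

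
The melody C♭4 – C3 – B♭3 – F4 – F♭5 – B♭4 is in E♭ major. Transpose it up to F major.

E♭ major to F major up is a major second, so every note moves up by that interval.
Cb4 -> Db4
C3 -> D3
Bb3 -> C4
F4 -> G4
Fb5 -> Gb5
Bb4 -> C5

Db4 D3 C4 G4 Gb5 C5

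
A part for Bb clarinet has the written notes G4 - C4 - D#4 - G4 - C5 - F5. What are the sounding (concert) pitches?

F4 Bb3 C#4 F4 Bb4 Eb5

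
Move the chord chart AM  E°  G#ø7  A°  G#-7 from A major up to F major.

A major up to F major is a minor sixth; each chord root moves by that interval while the quality stays the same.
AM: root A up a minor sixth → F, giving FM.
E°: root E up a minor sixth → C, giving C°.
G#ø7: root G# up a minor sixth → E, giving Eø7.
A°: root A up a minor sixth → F, giving F°.
G#-7: root G# up a minor sixth → E, giving E-7.

FM C° Eø7 F° E-7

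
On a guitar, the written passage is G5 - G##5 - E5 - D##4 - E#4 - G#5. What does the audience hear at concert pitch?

G4 G##4 E4 D##3 E#3 G#4

Written C4 on the guitar sounds as C3, a perfect octave lower; apply that shift to every note.
G5 to G4
G##5 to G##4
E5 to E4
D##4 to D##3
E#4 to E#3
G#5 to G#4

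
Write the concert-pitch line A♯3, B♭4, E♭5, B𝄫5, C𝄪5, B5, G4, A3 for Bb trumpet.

B#3 C5 F5 Cb6 D##5 C#6 A4 B3

The Bb trumpet sounds a major second below written, so the written part must be a major second above concert — transpose each note up.
A#3 -> B#3
Bb4 -> C5
Eb5 -> F5
Bbb5 -> Cb6
C##5 -> D##5
B5 -> C#6
G4 -> A4
A3 -> B3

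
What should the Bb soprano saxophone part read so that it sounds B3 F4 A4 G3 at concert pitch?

C#4 G4 B4 A3

The Bb soprano saxophone sounds a major second below written, so the written part must be a major second above concert — transpose each note up.
B3 → C#4
F4 → G4
A4 → B4
G3 → A3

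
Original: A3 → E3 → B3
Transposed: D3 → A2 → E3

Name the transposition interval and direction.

down a perfect fifth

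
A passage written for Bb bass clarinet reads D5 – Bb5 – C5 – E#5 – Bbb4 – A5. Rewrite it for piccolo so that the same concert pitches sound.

C3 Ab3 Bb2 D#3 Abb2 G3

First find concert pitch: the Bb bass clarinet sounds a major ninth below written, so D5 Bb5 C5 E#5 Bbb4 A5 sounds C4 Ab4 Bb3 D#4 Abb3 G4.
Then write for piccolo: it sounds a perfect octave above written, so the part must be a perfect octave below concert.
C4 → C3
Ab4 → Ab3
Bb3 → Bb2
D#4 → D#3
Abb3 → Abb2
G4 → G3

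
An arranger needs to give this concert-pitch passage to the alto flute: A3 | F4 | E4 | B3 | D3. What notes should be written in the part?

D4 Bb4 A4 E4 G3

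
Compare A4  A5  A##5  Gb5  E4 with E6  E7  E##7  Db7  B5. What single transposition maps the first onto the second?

up a perfect twelfth

From A4 to E6 is 12 letter names — a twelfth of some quality.
A4 to E6 is 19 semitones, which makes it a perfect twelfth; the second version is higher, so the direction is up.
Checking another pair — E4 → B5 — gives the same interval.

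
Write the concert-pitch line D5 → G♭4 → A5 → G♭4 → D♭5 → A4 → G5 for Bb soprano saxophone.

E5 Ab4 B5 Ab4 Eb5 B4 A5

Written C4 sounds as Bb3 on the Bb soprano saxophone, so concert pitches are written a major second up.
D5 gives E5
Gb4 gives Ab4
A5 gives B5
Gb4 gives Ab4
Db5 gives Eb5
A4 gives B4
G5 gives A5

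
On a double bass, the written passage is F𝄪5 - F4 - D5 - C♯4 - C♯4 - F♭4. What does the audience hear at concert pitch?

F##4 F3 D4 C#3 C#3 Fb3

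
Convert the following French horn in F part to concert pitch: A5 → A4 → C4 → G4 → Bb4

D5 D4 F3 C4 Eb4

The French horn in F sounds a perfect fifth below written, so transpose each written note down a perfect fifth.
A5 to D5
A4 to D4
C4 to F3
G4 to C4
Bb4 to Eb4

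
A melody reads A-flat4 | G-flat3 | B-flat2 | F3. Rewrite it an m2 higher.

Bbb4 Abb3 Cb3 Gb3

Ab4 to Bbb4
Gb3 to Abb3
Bb2 to Cb3
F3 to Gb3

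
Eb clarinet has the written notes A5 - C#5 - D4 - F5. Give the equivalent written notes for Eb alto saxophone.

First find concert pitch: the Eb clarinet sounds a minor third above written, so A5 C#5 D4 F5 sounds C6 E5 F4 Ab5.
Then write for Eb alto saxophone: it sounds a major sixth below written, so the part must be a major sixth above concert.
C6 → A6
E5 → C#6
F4 → D5
Ab5 → F6

A6 C#6 D5 F6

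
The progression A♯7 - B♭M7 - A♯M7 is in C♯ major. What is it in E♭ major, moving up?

C♯ major up to E♭ major is a diminished third; each chord root moves by that interval while the quality stays the same.
A♯7: root A♯ up a diminished third → C, giving C7.
B♭M7: root B♭ up a diminished third → Dbb, giving DbbM7.
A♯M7: root A♯ up a diminished third → C, giving CM7.

C7 DbbM7 CM7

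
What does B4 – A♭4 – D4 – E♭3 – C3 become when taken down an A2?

Ab4 Gbb4 Cb4 Dbb3 Bbb2

An augmented second down from B4 gives Ab4.
Ab4 down an augmented second is Gbb4.
D4 down an augmented second is Cb4.
An augmented second down from Eb3 gives Dbb3.
C3 down an augmented second is Bbb2.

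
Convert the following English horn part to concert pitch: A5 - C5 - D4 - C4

D5 F4 G3 F3

Written C4 on the English horn sounds as F3, a perfect fifth lower; apply that shift to every note.
A5 becomes D5
C5 becomes F4
D4 becomes G3
C4 becomes F3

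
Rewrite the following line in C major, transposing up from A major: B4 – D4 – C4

A major to C major up is a minor third, so every note moves up by that interval.
B4 -> D5
D4 -> F4
C4 -> Eb4

D5 F4 Eb4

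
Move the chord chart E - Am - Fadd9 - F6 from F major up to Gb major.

F Bbm Gbadd9 Gb6

F major up to Gb major is a minor second; each chord root moves by that interval while the quality stays the same.
E: root E up a minor second → F, giving F.
Am: root A up a minor second → Bb, giving Bbm.
Fadd9: root F up a minor second → Gb, giving Gbadd9.
F6: root F up a minor second → Gb, giving Gb6.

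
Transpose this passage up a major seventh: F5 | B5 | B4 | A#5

E6 A#6 A#5 G##6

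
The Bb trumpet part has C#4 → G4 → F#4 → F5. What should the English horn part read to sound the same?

F#4 C5 B4 Bb5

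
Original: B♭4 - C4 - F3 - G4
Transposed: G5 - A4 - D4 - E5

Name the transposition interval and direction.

up a major sixth

Take the first pair: Bb4 → G5. B to G spans 6 letter names, so the interval is some kind of sixth.
Bb4 to G5 is 9 semitones, which makes it a major sixth; the second version is higher, so the direction is up.
Checking another pair — G4 → E5 — gives the same interval.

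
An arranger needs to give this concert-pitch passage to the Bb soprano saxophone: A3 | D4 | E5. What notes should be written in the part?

The Bb soprano saxophone sounds a major second below written, so the written part must be a major second above concert — transpose each note up.
A3 to B3
D4 to E4
E5 to F#5

B3 E4 F#5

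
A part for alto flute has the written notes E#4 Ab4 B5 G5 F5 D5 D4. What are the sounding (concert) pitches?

Written C4 on the alto flute sounds as G3, a perfect fourth lower; apply that shift to every note.
E#4 -> B#3
Ab4 -> Eb4
B5 -> F#5
G5 -> D5
F5 -> C5
D5 -> A4
D4 -> A3

B#3 Eb4 F#5 D5 C5 A4 A3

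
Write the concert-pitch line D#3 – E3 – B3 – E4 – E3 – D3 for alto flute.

The alto flute sounds a perfect fourth below written, so the written part must be a perfect fourth above concert — transpose each note up.
D#3 to G#3
E3 to A3
B3 to E4
E4 to A4
E3 to A3
D3 to G3

G#3 A3 E4 A4 A3 G3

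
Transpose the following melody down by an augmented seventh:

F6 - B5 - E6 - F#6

Gbb5 Cb5 Fb5 Gb5

F6 becomes Gbb5
B5 becomes Cb5
E6 becomes Fb5
F#6 becomes Gb5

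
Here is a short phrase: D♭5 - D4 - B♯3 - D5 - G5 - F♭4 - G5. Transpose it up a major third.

F5 F#4 D##4 F#5 B5 Ab4 B5

Db5 -> F5
D4 -> F#4
B#3 -> D##4
D5 -> F#5
G5 -> B5
Fb4 -> Ab4
G5 -> B5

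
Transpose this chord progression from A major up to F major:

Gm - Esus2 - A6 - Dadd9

Ebm Csus2 F6 Bbadd9

A major up to F major is a minor sixth; each chord root moves by that interval while the quality stays the same.
Gm: root G up a minor sixth → Eb, giving Ebm.
Esus2: root E up a minor sixth → C, giving Csus2.
A6: root A up a minor sixth → F, giving F6.
Dadd9: root D up a minor sixth → Bb, giving Bbadd9.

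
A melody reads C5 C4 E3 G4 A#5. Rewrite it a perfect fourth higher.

C5 up a perfect fourth is F5.
C4: a fourth up reaches F, and 5 semitones makes it F4.
E3 up a perfect fourth is A3.
G4: a fourth up reaches C, and 5 semitones makes it C5.
A#5: a fourth up reaches D, and 5 semitones makes it D#6.

F5 F4 A3 C5 D#6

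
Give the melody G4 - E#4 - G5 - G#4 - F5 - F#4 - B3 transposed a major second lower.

A major second down from G4 gives F4.
E#4: a second down reaches D, and 2 semitones makes it D#4.
G5 down a major second is F5.
G#4: a second down reaches F, and 2 semitones makes it F#4.
A major second down from F5 gives Eb5.
F#4 down a major second is E4.
B3 down a major second is A3.

F4 D#4 F5 F#4 Eb5 E4 A3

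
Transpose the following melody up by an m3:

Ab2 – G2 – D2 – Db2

Cb3 Bb2 F2 Fb2

Ab2 becomes Cb3
G2 becomes Bb2
D2 becomes F2
Db2 becomes Fb2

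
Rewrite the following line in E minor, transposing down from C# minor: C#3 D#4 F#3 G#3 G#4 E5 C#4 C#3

C# minor to E minor down is a major sixth, so every note moves down by that interval.
C#3 gives E2
D#4 gives F#3
F#3 gives A2
G#3 gives B2
G#4 gives B3
E5 gives G4
C#4 gives E3
C#3 gives E2

E2 F#3 A2 B2 B3 G4 E3 E2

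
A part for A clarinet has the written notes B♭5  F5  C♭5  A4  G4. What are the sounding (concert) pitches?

G5 D5 Ab4 F#4 E4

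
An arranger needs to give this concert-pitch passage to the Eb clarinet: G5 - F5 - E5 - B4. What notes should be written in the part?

E5 D5 C#5 G#4

Written C4 sounds as Eb4 on the Eb clarinet, so concert pitches are written a minor third down.
G5 gives E5
F5 gives D5
E5 gives C#5
B4 gives G#4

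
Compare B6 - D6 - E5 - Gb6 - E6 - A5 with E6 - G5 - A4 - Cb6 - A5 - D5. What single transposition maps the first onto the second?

down a perfect fifth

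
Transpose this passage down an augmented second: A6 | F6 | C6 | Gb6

Gb6 Ebb6 Bbb5 Fbb6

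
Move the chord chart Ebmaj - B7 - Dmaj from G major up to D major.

G major up to D major is a perfect fifth; each chord root moves by that interval while the quality stays the same.
Ebmaj: root Eb up a perfect fifth → Bb, giving Bbmaj.
B7: root B up a perfect fifth → F#, giving F#7.
Dmaj: root D up a perfect fifth → A, giving Amaj.

Bbmaj F#7 Amaj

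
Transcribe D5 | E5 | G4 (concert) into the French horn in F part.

A5 B5 D5

The French horn in F sounds a perfect fifth below written, so the written part must be a perfect fifth above concert — transpose each note up.
D5 -> A5
E5 -> B5
G4 -> D5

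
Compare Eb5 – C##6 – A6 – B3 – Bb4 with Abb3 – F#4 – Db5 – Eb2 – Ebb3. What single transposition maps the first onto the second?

down an augmented twelfth

From Eb5 to Abb3 is 12 letter names — a twelfth of some quality.
Abb3 to Eb5 is 20 semitones, which makes it an augmented twelfth; the second version is lower, so the direction is down.
Checking another pair — Bb4 → Ebb3 — gives the same interval.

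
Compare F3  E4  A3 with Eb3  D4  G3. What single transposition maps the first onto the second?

down a major second

Take the first pair: F3 → Eb3. F to E spans 2 letter names, so the interval is some kind of second.
Eb3 to F3 is 2 semitones, which makes it a major second; the second version is lower, so the direction is down.
Checking another pair — A3 → G3 — gives the same interval.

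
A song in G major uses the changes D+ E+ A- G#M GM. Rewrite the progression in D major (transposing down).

A+ B+ E- D#M DM

G major down to D major is a perfect fourth; each chord root moves by that interval while the quality stays the same.
D+: root D down a perfect fourth → A, giving A+.
E+: root E down a perfect fourth → B, giving B+.
A-: root A down a perfect fourth → E, giving E-.
G#M: root G# down a perfect fourth → D#, giving D#M.
GM: root G down a perfect fourth → D, giving DM.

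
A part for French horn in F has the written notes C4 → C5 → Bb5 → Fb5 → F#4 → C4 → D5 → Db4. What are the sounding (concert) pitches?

The French horn in F sounds a perfect fifth below written, so transpose each written note down a perfect fifth.
C4 becomes F3
C5 becomes F4
Bb5 becomes Eb5
Fb5 becomes Bbb4
F#4 becomes B3
C4 becomes F3
D5 becomes G4
Db4 becomes Gb3

F3 F4 Eb5 Bbb4 B3 F3 G4 Gb3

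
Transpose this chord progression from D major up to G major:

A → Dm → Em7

D major up to G major is a perfect fourth; each chord root moves by that interval while the quality stays the same.
A: root A up a perfect fourth → D, giving D.
Dm: root D up a perfect fourth → G, giving Gm.
Em7: root E up a perfect fourth → A, giving Am7.

D Gm Am7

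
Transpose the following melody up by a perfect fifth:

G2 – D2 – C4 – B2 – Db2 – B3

G2 gives D3
D2 gives A2
C4 gives G4
B2 gives F#3
Db2 gives Ab2
B3 gives F#4

D3 A2 G4 F#3 Ab2 F#4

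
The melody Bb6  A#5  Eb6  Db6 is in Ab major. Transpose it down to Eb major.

F6 E#5 Bb5 Ab5

From Ab down to Eb is a perfect fourth; apply that to each pitch.
Bb6 to F6
A#5 to E#5
Eb6 to Bb5
Db6 to Ab5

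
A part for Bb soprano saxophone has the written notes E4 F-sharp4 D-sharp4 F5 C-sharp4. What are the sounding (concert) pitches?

D4 E4 C#4 Eb5 B3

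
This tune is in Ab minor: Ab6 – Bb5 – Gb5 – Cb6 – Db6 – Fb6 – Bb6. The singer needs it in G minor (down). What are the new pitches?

G6 A5 F5 Bb5 C6 Eb6 A6

From Ab down to G is a minor second; apply that to each pitch.
Ab6 -> G6
Bb5 -> A5
Gb5 -> F5
Cb6 -> Bb5
Db6 -> C6
Fb6 -> Eb6
Bb6 -> A6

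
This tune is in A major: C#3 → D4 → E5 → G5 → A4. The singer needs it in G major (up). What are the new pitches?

From A up to G is a minor seventh; apply that to each pitch.
C#3 becomes B3
D4 becomes C5
E5 becomes D6
G5 becomes F6
A4 becomes G5

B3 C5 D6 F6 G5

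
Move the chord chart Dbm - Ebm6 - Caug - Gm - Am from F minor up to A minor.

Fm Gm6 Eaug Bm C#m

F minor up to A minor is a major third; each chord root moves by that interval while the quality stays the same.
Dbm: root Db up a major third → F, giving Fm.
Ebm6: root Eb up a major third → G, giving Gm6.
Caug: root C up a major third → E, giving Eaug.
Gm: root G up a major third → B, giving Bm.
Am: root A up a major third → C#, giving C#m.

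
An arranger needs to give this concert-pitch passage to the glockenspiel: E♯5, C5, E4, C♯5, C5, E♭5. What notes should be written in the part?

E#3 C3 E2 C#3 C3 Eb3

The glockenspiel sounds a perfect fifteenth above written, so the written part must be a perfect fifteenth below concert — transpose each note down.
E#5 gives E#3
C5 gives C3
E4 gives E2
C#5 gives C#3
C5 gives C3
Eb5 gives Eb3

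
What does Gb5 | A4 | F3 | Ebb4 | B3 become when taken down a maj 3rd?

Gb5 → Ebb5
A4 → F4
F3 → Db3
Ebb4 → Cbb4
B3 → G3

Ebb5 F4 Db3 Cbb4 G3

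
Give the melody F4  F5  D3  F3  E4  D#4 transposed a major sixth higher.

D5 D6 B3 D4 C#5 B#4

F4: a sixth up reaches D, and 9 semitones makes it D5.
A major sixth up from F5 gives D6.
D3: a sixth up reaches B, and 9 semitones makes it B3.
F3: a sixth up reaches D, and 9 semitones makes it D4.
E4 up a major sixth is C#5.
A major sixth up from D#4 gives B#4.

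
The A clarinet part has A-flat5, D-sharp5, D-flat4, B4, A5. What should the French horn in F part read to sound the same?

First find concert pitch: the A clarinet sounds a minor third below written, so A-flat5 D-sharp5 D-flat4 B4 A5 sounds F5 B#4 Bb3 G#4 F#5.
Then write for French horn in F: it sounds a perfect fifth below written, so the part must be a perfect fifth above concert.
F5 → C6
B#4 → F##5
Bb3 → F4
G#4 → D#5
F#5 → C#6

C6 F##5 F4 D#5 C#6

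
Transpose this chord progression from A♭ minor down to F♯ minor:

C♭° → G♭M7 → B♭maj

A♭ minor down to F♯ minor is a diminished third; each chord root moves by that interval while the quality stays the same.
C♭°: root C♭ down a diminished third → A, giving A°.
G♭M7: root G♭ down a diminished third → E, giving EM7.
B♭maj: root B♭ down a diminished third → G#, giving G#maj.

A° EM7 G#maj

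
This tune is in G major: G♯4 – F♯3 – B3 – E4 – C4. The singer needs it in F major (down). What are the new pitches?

F#4 E3 A3 D4 Bb3

G major to F major down is a major second, so every note moves down by that interval.
G#4 gives F#4
F#3 gives E3
B3 gives A3
E4 gives D4
C4 gives Bb3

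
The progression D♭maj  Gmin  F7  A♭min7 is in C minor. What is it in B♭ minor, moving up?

Cbmaj Fmin Eb7 Gbmin7

C minor up to B♭ minor is a minor seventh; each chord root moves by that interval while the quality stays the same.
D♭maj: root D♭ up a minor seventh → Cb, giving Cbmaj.
Gmin: root G up a minor seventh → F, giving Fmin.
F7: root F up a minor seventh → Eb, giving Eb7.
A♭min7: root A♭ up a minor seventh → Gb, giving Gbmin7.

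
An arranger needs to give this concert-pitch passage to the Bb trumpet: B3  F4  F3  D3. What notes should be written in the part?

Written C4 sounds as Bb3 on the Bb trumpet, so concert pitches are written a major second up.
B3 to C#4
F4 to G4
F3 to G3
D3 to E3

C#4 G4 G3 E3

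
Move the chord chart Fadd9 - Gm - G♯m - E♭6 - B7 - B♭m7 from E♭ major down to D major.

Eadd9 F#m F##m D6 A#7 Am7

E♭ major down to D major is a minor second; each chord root moves by that interval while the quality stays the same.
Fadd9: root F down a minor second → E, giving Eadd9.
Gm: root G down a minor second → F#, giving F#m.
G♯m: root G♯ down a minor second → F##, giving F##m.
E♭6: root E♭ down a minor second → D, giving D6.
B7: root B down a minor second → A#, giving A#7.
B♭m7: root B♭ down a minor second → A, giving Am7.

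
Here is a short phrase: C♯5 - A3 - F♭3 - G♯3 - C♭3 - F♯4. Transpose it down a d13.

C#5 down a diminished thirteenth is E##3.
A3 down a diminished thirteenth is C##2.
Fb3 down a diminished thirteenth is A1.
A diminished thirteenth down from G#3 gives B##1.
Cb3 down a diminished thirteenth is E1.
A diminished thirteenth down from F#4 gives A##2.

E##3 C##2 A1 B##1 E1 A##2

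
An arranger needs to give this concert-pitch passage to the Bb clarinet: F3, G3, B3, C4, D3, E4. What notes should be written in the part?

G3 A3 C#4 D4 E3 F#4

The Bb clarinet sounds a major second below written, so the written part must be a major second above concert — transpose each note up.
F3 gives G3
G3 gives A3
B3 gives C#4
C4 gives D4
D3 gives E3
E4 gives F#4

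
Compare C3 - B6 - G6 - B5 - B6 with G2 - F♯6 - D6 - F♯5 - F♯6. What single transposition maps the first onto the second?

From C3 to G2 is 4 letter names — a fourth of some quality.
G2 to C3 is 5 semitones, which makes it a perfect fourth; the second version is lower, so the direction is down.
Checking another pair — B6 → F#6 — gives the same interval.

down a perfect fourth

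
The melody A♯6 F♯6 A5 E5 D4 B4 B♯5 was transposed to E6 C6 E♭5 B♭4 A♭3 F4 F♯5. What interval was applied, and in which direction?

down an augmented fourth

Take the first pair: A#6 → E6. A to E spans 4 letter names, so the interval is some kind of fourth.
E6 to A#6 is 6 semitones, which makes it an augmented fourth; the second version is lower, so the direction is down.
Checking another pair — B#5 → F#5 — gives the same interval.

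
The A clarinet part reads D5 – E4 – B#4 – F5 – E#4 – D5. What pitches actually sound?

B4 C#4 G##4 D5 C##4 B4

The A clarinet sounds a minor third below written, so transpose each written note down a minor third.
D5 -> B4
E4 -> C#4
B#4 -> G##4
F5 -> D5
E#4 -> C##4
D5 -> B4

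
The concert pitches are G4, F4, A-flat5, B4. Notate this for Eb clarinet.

E4 D4 F5 G#4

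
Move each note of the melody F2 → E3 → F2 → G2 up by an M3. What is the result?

A2 G#3 A2 B2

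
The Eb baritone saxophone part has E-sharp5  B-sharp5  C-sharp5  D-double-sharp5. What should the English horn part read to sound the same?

D#4 A#4 B3 C##4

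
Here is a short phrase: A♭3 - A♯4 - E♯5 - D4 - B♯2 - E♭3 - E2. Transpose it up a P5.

Ab3 up a perfect fifth is Eb4.
A#4 up a perfect fifth is E#5.
A perfect fifth up from E#5 gives B#5.
A perfect fifth up from D4 gives A4.
B#2: a fifth up reaches F, and 7 semitones makes it F##3.
Eb3 up a perfect fifth is Bb3.
A perfect fifth up from E2 gives B2.

Eb4 E#5 B#5 A4 F##3 Bb3 B2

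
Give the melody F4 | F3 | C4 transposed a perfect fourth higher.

F4 to Bb4
F3 to Bb3
C4 to F4

Bb4 Bb3 F4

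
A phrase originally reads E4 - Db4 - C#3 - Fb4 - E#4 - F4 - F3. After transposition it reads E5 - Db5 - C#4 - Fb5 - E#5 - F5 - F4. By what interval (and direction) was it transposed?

up a perfect octave

From E4 to E5 is 8 letter names — an octave of some quality.
E4 to E5 is 12 semitones, which makes it a perfect octave; the second version is higher, so the direction is up.
Checking another pair — F3 → F4 — gives the same interval.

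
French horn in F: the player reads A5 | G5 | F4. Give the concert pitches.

D5 C5 Bb3

The French horn in F sounds a perfect fifth below written, so transpose each written note down a perfect fifth.
A5 -> D5
G5 -> C5
F4 -> Bb3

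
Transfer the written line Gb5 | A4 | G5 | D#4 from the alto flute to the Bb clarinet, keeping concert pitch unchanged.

First find concert pitch: the alto flute sounds a perfect fourth below written, so Gb5 A4 G5 D#4 sounds Db5 E4 D5 A#3.
Then write for Bb clarinet: it sounds a major second below written, so the part must be a major second above concert.
Db5 → Eb5
E4 → F#4
D5 → E5
A#3 → B#3

Eb5 F#4 E5 B#3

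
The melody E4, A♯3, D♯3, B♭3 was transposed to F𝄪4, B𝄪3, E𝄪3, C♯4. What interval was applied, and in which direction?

up an augmented second

Take the first pair: E4 → F##4. E to F spans 2 letter names, so the interval is some kind of second.
E4 to F##4 is 3 semitones, which makes it an augmented second; the second version is higher, so the direction is up.
Checking another pair — Bb3 → C#4 — gives the same interval.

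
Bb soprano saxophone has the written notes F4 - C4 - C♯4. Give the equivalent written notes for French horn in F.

First find concert pitch: the Bb soprano saxophone sounds a major second below written, so F4 C4 C♯4 sounds Eb4 Bb3 B3.
Then write for French horn in F: it sounds a perfect fifth below written, so the part must be a perfect fifth above concert.
Eb4 → Bb4
Bb3 → F4
B3 → F#4

Bb4 F4 F#4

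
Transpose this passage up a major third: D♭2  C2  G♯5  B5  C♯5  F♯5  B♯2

F2 E2 B#5 D#6 E#5 A#5 D##3

A major third up from Db2 gives F2.
C2 up a major third is E2.
A major third up from G#5 gives B#5.
A major third up from B5 gives D#6.
A major third up from C#5 gives E#5.
F#5: a third up reaches A, and 4 semitones makes it A#5.
B#2 up a major third is D##3.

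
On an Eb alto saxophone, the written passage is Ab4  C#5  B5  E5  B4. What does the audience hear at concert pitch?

Cb4 E4 D5 G4 D4

The Eb alto saxophone sounds a major sixth below written, so transpose each written note down a major sixth.
Ab4 → Cb4
C#5 → E4
B5 → D5
E5 → G4
B4 → D4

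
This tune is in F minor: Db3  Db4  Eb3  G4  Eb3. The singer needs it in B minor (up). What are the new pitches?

G3 G4 A3 C#5 A3

F minor to B minor up is an augmented fourth, so every note moves up by that interval.
Db3 → G3
Db4 → G4
Eb3 → A3
G4 → C#5
Eb3 → A3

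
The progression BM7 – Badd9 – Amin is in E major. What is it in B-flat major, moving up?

FM7 Fadd9 Ebmin

E major up to B-flat major is a diminished fifth; each chord root moves by that interval while the quality stays the same.
BM7: root B up a diminished fifth → F, giving FM7.
Badd9: root B up a diminished fifth → F, giving Fadd9.
Amin: root A up a diminished fifth → Eb, giving Ebmin.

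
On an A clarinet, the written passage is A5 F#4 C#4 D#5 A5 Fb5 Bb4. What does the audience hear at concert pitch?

The A clarinet sounds a minor third below written, so transpose each written note down a minor third.
A5 -> F#5
F#4 -> D#4
C#4 -> A#3
D#5 -> B#4
A5 -> F#5
Fb5 -> Db5
Bb4 -> G4

F#5 D#4 A#3 B#4 F#5 Db5 G4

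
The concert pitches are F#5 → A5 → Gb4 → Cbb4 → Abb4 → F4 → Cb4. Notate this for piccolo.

F#4 A4 Gb3 Cbb3 Abb3 F3 Cb3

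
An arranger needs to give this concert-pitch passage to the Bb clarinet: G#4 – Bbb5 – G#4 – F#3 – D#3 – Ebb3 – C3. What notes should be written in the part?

A#4 Cb6 A#4 G#3 E#3 Fb3 D3

Written C4 sounds as Bb3 on the Bb clarinet, so concert pitches are written a major second up.
G#4 → A#4
Bbb5 → Cb6
G#4 → A#4
F#3 → G#3
D#3 → E#3
Ebb3 → Fb3
C3 → D3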